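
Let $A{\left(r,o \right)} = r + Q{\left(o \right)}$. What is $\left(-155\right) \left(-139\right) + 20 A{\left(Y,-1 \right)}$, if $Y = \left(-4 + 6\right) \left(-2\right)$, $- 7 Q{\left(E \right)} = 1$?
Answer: $\frac{150235}{7} \approx 21462.0$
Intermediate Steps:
$Q{\left(E \right)} = - \frac{1}{7}$ ($Q{\left(E \right)} = \left(- \frac{1}{7}\right) 1 = - \frac{1}{7}$)
$Y = -4$ ($Y = 2 \left(-2\right) = -4$)
$A{\left(r,o \right)} = - \frac{1}{7} + r$ ($A{\left(r,o \right)} = r - \frac{1}{7} = - \frac{1}{7} + r$)
$\left(-155\right) \left(-139\right) + 20 A{\left(Y,-1 \right)} = \left(-155\right) \left(-139\right) + 20 \left(- \frac{1}{7} - 4\right) = 21545 + 20 \left(- \frac{29}{7}\right) = 21545 - \frac{580}{7} = \frac{150235}{7}$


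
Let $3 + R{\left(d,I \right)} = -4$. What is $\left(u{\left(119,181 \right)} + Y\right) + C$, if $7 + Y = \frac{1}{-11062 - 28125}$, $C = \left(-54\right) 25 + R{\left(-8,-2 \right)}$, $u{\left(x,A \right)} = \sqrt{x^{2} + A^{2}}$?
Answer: $- \frac{53451069}{39187} + \sqrt{46922} \approx -1147.4$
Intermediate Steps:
$u{\left(x,A \right)} = \sqrt{A^{2} + x^{2}}$
$R{\left(d,I \right)} = -7$ ($R{\left(d,I \right)} = -3 - 4 = -7$)
$C = -1357$ ($C = \left(-54\right) 25 - 7 = -1350 - 7 = -1357$)
$Y = - \frac{274310}{39187}$ ($Y = -7 + \frac{1}{-11062 - 28125} = -7 + \frac{1}{-39187} = -7 - \frac{1}{39187} = - \frac{274310}{39187} \approx -7.0$)
$\left(u{\left(119,181 \right)} + Y\right) + C = \left(\sqrt{181^{2} + 119^{2}} - \frac{274310}{39187}\right) - 1357 = \left(\sqrt{32761 + 14161} - \frac{274310}{39187}\right) - 1357 = \left(\sqrt{46922} - \frac{274310}{39187}\right) - 1357 = \left(- \frac{274310}{39187} + \sqrt{46922}\right) - 1357 = - \frac{53451069}{39187} + \sqrt{46922}$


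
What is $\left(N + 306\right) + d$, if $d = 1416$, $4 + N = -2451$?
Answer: $-733$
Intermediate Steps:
$N = -2455$ ($N = -4 - 2451 = -2455$)
$\left(N + 306\right) + d = \left(-2455 + 306\right) + 1416 = -2149 + 1416 = -733$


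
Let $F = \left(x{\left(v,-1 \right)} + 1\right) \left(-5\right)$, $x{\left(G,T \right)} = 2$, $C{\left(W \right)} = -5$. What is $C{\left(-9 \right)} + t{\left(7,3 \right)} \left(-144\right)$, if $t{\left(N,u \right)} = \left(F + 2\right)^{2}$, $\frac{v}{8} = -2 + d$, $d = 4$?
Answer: $-24341$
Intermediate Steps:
$v = 16$ ($v = 8 \left(-2 + 4\right) = 8 \cdot 2 = 16$)
$F = -15$ ($F = \left(2 + 1\right) \left(-5\right) = 3 \left(-5\right) = -15$)
$t{\left(N,u \right)} = 169$ ($t{\left(N,u \right)} = \left(-15 + 2\right)^{2} = \left(-13\right)^{2} = 169$)
$C{\left(-9 \right)} + t{\left(7,3 \right)} \left(-144\right) = -5 + 169 \left(-144\right) = -5 - 24336 = -24341$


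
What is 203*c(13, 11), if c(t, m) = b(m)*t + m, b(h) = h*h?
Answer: 321552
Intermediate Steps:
b(h) = h**2
c(t, m) = m + t*m**2 (c(t, m) = m**2*t + m = t*m**2 + m = m + t*m**2)
203*c(13, 11) = 203*(11*(1 + 11*13)) = 203*(11*(1 + 143)) = 203*(11*144) = 203*1584 = 321552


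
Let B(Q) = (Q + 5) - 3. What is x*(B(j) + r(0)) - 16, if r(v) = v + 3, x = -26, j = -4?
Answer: -42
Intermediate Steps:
B(Q) = 2 + Q (B(Q) = (5 + Q) - 3 = 2 + Q)
r(v) = 3 + v
x*(B(j) + r(0)) - 16 = -26*((2 - 4) + (3 + 0)) - 16 = -26*(-2 + 3) - 16 = -26*1 - 16 = -26 - 16 = -42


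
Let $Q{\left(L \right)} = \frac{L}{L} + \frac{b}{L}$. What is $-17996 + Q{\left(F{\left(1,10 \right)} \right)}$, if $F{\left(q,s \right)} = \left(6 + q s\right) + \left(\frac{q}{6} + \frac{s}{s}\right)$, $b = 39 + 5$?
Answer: $- \frac{1853221}{103} \approx -17992.0$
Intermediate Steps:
$b = 44$
$F{\left(q,s \right)} = 7 + \frac{q}{6} + q s$ ($F{\left(q,s \right)} = \left(6 + q s\right) + \left(q \frac{1}{6} + 1\right) = \left(6 + q s\right) + \left(\frac{q}{6} + 1\right) = \left(6 + q s\right) + \left(1 + \frac{q}{6}\right) = 7 + \frac{q}{6} + q s$)
$Q{\left(L \right)} = 1 + \frac{44}{L}$ ($Q{\left(L \right)} = \frac{L}{L} + \frac{44}{L} = 1 + \frac{44}{L}$)
$-17996 + Q{\left(F{\left(1,10 \right)} \right)} = -17996 + \frac{44 + \left(7 + \frac{1}{6} \cdot 1 + 1 \cdot 10\right)}{7 + \frac{1}{6} \cdot 1 + 1 \cdot 10} = -17996 + \frac{44 + \left(7 + \frac{1}{6} + 10\right)}{7 + \frac{1}{6} + 10} = -17996 + \frac{44 + \frac{103}{6}}{\frac{103}{6}} = -17996 + \frac{6}{103} \cdot \frac{367}{6} = -17996 + \frac{367}{103} = - \frac{1853221}{103}$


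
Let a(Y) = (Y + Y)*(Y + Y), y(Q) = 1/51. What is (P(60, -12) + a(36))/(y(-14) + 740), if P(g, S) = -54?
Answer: 261630/37741 ≈ 6.9323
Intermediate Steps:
y(Q) = 1/51
a(Y) = 4*Y² (a(Y) = (2*Y)*(2*Y) = 4*Y²)
(P(60, -12) + a(36))/(y(-14) + 740) = (-54 + 4*36²)/(1/51 + 740) = (-54 + 4*1296)/(37741/51) = (-54 + 5184)*(51/37741) = 5130*(51/37741) = 261630/37741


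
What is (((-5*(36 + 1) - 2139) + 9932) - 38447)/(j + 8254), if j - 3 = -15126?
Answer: 30839/6869 ≈ 4.4896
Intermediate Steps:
j = -15123 (j = 3 - 15126 = -15123)
(((-5*(36 + 1) - 2139) + 9932) - 38447)/(j + 8254) = (((-5*(36 + 1) - 2139) + 9932) - 38447)/(-15123 + 8254) = (((-5*37 - 2139) + 9932) - 38447)/(-6869) = (((-185 - 2139) + 9932) - 38447)*(-1/6869) = ((-2324 + 9932) - 38447)*(-1/6869) = (7608 - 38447)*(-1/6869) = -30839*(-1/6869) = 30839/6869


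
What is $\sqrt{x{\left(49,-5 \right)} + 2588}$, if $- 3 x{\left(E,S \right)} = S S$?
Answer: $\frac{\sqrt{23217}}{3} \approx 50.79$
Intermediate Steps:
$x{\left(E,S \right)} = - \frac{S^{2}}{3}$ ($x{\left(E,S \right)} = - \frac{S S}{3} = - \frac{S^{2}}{3}$)
$\sqrt{x{\left(49,-5 \right)} + 2588} = \sqrt{- \frac{\left(-5\right)^{2}}{3} + 2588} = \sqrt{\left(- \frac{1}{3}\right) 25 + 2588} = \sqrt{- \frac{25}{3} + 2588} = \sqrt{\frac{7739}{3}} = \frac{\sqrt{23217}}{3}$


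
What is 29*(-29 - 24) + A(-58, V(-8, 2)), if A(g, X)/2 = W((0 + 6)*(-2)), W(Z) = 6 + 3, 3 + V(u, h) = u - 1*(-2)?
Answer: -1519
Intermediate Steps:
V(u, h) = -1 + u (V(u, h) = -3 + (u - 1*(-2)) = -3 + (u + 2) = -3 + (2 + u) = -1 + u)
W(Z) = 9
A(g, X) = 18 (A(g, X) = 2*9 = 18)
29*(-29 - 24) + A(-58, V(-8, 2)) = 29*(-29 - 24) + 18 = 29*(-53) + 18 = -1537 + 18 = -1519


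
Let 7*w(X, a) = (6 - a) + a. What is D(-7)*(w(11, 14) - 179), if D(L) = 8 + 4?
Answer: -14964/7 ≈ -2137.7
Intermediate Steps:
D(L) = 12
w(X, a) = 6/7 (w(X, a) = ((6 - a) + a)/7 = (⅐)*6 = 6/7)
D(-7)*(w(11, 14) - 179) = 12*(6/7 - 179) = 12*(-1247/7) = -14964/7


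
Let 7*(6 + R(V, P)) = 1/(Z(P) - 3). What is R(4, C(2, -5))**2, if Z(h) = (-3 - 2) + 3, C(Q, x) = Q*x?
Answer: 44521/1225 ≈ 36.344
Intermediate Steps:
Z(h) = -2 (Z(h) = -5 + 3 = -2)
R(V, P) = -211/35 (R(V, P) = -6 + 1/(7*(-2 - 3)) = -6 + (1/7)/(-5) = -6 + (1/7)*(-1/5) = -6 - 1/35 = -211/35)
R(4, C(2, -5))**2 = (-211/35)**2 = 44521/1225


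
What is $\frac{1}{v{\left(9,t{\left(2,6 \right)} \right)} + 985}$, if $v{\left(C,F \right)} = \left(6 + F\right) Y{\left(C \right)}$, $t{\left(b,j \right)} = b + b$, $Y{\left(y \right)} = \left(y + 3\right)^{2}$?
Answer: $\frac{1}{2425} \approx 0.00041237$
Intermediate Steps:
$Y{\left(y \right)} = \left(3 + y\right)^{2}$
$t{\left(b,j \right)} = 2 b$
$v{\left(C,F \right)} = \left(3 + C\right)^{2} \left(6 + F\right)$ ($v{\left(C,F \right)} = \left(6 + F\right) \left(3 + C\right)^{2} = \left(3 + C\right)^{2} \left(6 + F\right)$)
$\frac{1}{v{\left(9,t{\left(2,6 \right)} \right)} + 985} = \frac{1}{\left(3 + 9\right)^{2} \left(6 + 2 \cdot 2\right) + 985} = \frac{1}{12^{2} \left(6 + 4\right) + 985} = \frac{1}{144 \cdot 10 + 985} = \frac{1}{1440 + 985} = \frac{1}{2425}$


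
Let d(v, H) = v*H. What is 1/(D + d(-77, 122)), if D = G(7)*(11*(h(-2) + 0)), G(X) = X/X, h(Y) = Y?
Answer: -1/9416 ≈ -0.00010620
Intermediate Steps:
d(v, H) = H*v
G(X) = 1
D = -22 (D = 1*(11*(-2 + 0)) = 1*(11*(-2)) = 1*(-22) = -22)
1/(D + d(-77, 122)) = 1/(-22 + 122*(-77)) = 1/(-22 - 9394) = 1/(-9416) = -1/9416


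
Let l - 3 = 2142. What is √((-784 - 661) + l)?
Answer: 10*√7 ≈ 26.458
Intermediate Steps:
l = 2145 (l = 3 + 2142 = 2145)
√((-784 - 661) + l) = √((-784 - 661) + 2145) = √(-1445 + 2145) = √700 = 10*√7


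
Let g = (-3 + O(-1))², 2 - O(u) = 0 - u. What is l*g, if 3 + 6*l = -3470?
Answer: -6946/3 ≈ -2315.3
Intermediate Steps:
O(u) = 2 + u (O(u) = 2 - (0 - u) = 2 - (-1)*u = 2 + u)
g = 4 (g = (-3 + (2 - 1))² = (-3 + 1)² = (-2)² = 4)
l = -3473/6 (l = -½ + (⅙)*(-3470) = -½ - 1735/3 = -3473/6 ≈ -578.83)
l*g = -3473/6*4 = -6946/3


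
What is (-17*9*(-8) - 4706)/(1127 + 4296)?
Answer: -3482/5423 ≈ -0.64208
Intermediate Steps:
(-17*9*(-8) - 4706)/(1127 + 4296) = (-153*(-8) - 4706)/5423 = (1224 - 4706)*(1/5423) = -3482*1/5423 = -3482/5423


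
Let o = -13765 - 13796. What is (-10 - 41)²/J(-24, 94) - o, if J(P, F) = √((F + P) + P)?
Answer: 27561 + 2601*√46/46 ≈ 27945.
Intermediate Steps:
J(P, F) = √(F + 2*P)
o = -27561
(-10 - 41)²/J(-24, 94) - o = (-10 - 41)²/(√(94 + 2*(-24))) - 1*(-27561) = (-51)²/(√(94 - 48)) + 27561 = 2601/(√46) + 27561 = 2601*(√46/46) + 27561 = 2601*√46/46 + 27561 = 27561 + 2601*√46/46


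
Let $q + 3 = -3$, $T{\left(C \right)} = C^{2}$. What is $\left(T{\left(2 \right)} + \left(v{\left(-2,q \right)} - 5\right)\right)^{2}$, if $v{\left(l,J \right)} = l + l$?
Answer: $25$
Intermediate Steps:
$q = -6$ ($q = -3 - 3 = -6$)
$v{\left(l,J \right)} = 2 l$
$\left(T{\left(2 \right)} + \left(v{\left(-2,q \right)} - 5\right)\right)^{2} = \left(2^{2} + \left(2 \left(-2\right) - 5\right)\right)^{2} = \left(4 - 9\right)^{2} = \left(-5\right)^{2} = 25$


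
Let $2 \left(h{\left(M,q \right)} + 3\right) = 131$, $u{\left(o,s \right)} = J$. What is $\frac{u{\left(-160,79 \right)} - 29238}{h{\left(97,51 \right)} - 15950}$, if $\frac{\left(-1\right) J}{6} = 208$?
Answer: $\frac{60972}{31775} \approx 1.9189$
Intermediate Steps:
$J = -1248$ ($J = \left(-6\right) 208 = -1248$)
$u{\left(o,s \right)} = -1248$
$h{\left(M,q \right)} = \frac{125}{2}$ ($h{\left(M,q \right)} = -3 + \frac{1}{2} \cdot 131 = -3 + \frac{131}{2} = \frac{125}{2}$)
$\frac{u{\left(-160,79 \right)} - 29238}{h{\left(97,51 \right)} - 15950} = \frac{-1248 - 29238}{\frac{125}{2} - 15950} = - \frac{30486}{- \frac{31775}{2}} = \left(-30486\right) \left(- \frac{2}{31775}\right) = \frac{60972}{31775}$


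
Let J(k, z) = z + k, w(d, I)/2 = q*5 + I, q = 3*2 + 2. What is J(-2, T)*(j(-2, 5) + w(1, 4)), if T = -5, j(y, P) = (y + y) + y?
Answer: -574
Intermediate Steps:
j(y, P) = 3*y (j(y, P) = 2*y + y = 3*y)
q = 8 (q = 6 + 2 = 8)
w(d, I) = 80 + 2*I (w(d, I) = 2*(8*5 + I) = 2*(40 + I) = 80 + 2*I)
J(k, z) = k + z
J(-2, T)*(j(-2, 5) + w(1, 4)) = (-2 - 5)*(3*(-2) + (80 + 2*4)) = -7*(-6 + (80 + 8)) = -7*(-6 + 88) = -7*82 = -574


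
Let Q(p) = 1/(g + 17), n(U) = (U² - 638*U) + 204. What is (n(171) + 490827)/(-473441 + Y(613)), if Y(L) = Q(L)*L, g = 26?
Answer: -8840241/10178675 ≈ -0.86851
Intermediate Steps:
n(U) = 204 + U² - 638*U
Q(p) = 1/43 (Q(p) = 1/(26 + 17) = 1/43)
Y(L) = L/43
(n(171) + 490827)/(-473441 + Y(613)) = ((204 + 171² - 638*171) + 490827)/(-473441 + (1/43)*613) = ((204 + 29241 - 109098) + 490827)/(-473441 + 613/43) = (-79653 + 490827)/(-20357350/43) = 411174*(-43/20357350) = -8840241/10178675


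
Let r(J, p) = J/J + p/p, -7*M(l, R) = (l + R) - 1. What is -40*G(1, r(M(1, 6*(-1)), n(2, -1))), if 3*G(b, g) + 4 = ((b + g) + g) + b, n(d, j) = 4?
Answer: -80/3 ≈ -26.667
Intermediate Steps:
M(l, R) = ⅐ - R/7 - l/7 (M(l, R) = -((l + R) - 1)/7 = -((R + l) - 1)/7 = -(-1 + R + l)/7 = ⅐ - R/7 - l/7)
r(J, p) = 2 (r(J, p) = 1 + 1 = 2)
G(b, g) = -4/3 + 2*b/3 + 2*g/3 (G(b, g) = -4/3 + (((b + g) + g) + b)/3 = -4/3 + ((b + 2*g) + b)/3 = -4/3 + (2*b + 2*g)/3 = -4/3 + (2*b/3 + 2*g/3) = -4/3 + 2*b/3 + 2*g/3)
-40*G(1, r(M(1, 6*(-1)), n(2, -1))) = -40*(-4/3 + (⅔)*1 + (⅔)*2) = -40*(-4/3 + ⅔ + 4/3) = -40*⅔ = -80/3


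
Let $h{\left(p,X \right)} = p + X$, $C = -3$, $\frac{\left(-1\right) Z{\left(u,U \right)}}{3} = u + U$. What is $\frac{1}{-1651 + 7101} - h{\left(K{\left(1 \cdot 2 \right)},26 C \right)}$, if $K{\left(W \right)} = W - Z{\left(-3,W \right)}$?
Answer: $\frac{430551}{5450} \approx 79.0$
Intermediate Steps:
$Z{\left(u,U \right)} = - 3 U - 3 u$ ($Z{\left(u,U \right)} = - 3 \left(u + U\right) = - 3 \left(U + u\right) = - 3 U - 3 u$)
$K{\left(W \right)} = -9 + 4 W$ ($K{\left(W \right)} = W - \left(- 3 W - -9\right) = W - \left(- 3 W + 9\right) = W - \left(9 - 3 W\right) = W + \left(-9 + 3 W\right) = -9 + 4 W$)
$h{\left(p,X \right)} = X + p$
$\frac{1}{-1651 + 7101} - h{\left(K{\left(1 \cdot 2 \right)},26 C \right)} = \frac{1}{-1651 + 7101} - \left(26 \left(-3\right) - \left(9 - 4 \cdot 1 \cdot 2\right)\right) = \frac{1}{5450} - \left(-78 + \left(-9 + 4 \cdot 2\right)\right) = \frac{1}{5450} - \left(-78 + \left(-9 + 8\right)\right) = \frac{1}{5450} - \left(-78 - 1\right) = \frac{1}{5450} - -79 = \frac{1}{5450} + 79 = \frac{430551}{5450}$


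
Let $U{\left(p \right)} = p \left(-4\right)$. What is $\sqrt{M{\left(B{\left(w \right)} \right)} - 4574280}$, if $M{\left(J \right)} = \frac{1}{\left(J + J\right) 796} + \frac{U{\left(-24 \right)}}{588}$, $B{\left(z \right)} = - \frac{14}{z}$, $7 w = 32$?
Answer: $\frac{i \sqrt{8876156735310}}{1393} \approx 2138.8 i$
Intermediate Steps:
$w = \frac{32}{7}$ ($w = \frac{1}{7} \cdot 32 = \frac{32}{7} \approx 4.5714$)
$U{\left(p \right)} = - 4 p$
$M{\left(J \right)} = \frac{8}{49} + \frac{1}{1592 J}$ ($M{\left(J \right)} = \frac{1}{\left(J + J\right) 796} + \frac{\left(-4\right) \left(-24\right)}{588} = \frac{1}{2 J} \frac{1}{796} + 96 \cdot \frac{1}{588} = \frac{1}{2 J} \frac{1}{796} + \frac{8}{49} = \frac{1}{1592 J} + \frac{8}{49} = \frac{8}{49} + \frac{1}{1592 J}$)
$\sqrt{M{\left(B{\left(w \right)} \right)} - 4574280} = \sqrt{\frac{49 + 12736 \left(- \frac{14}{\frac{32}{7}}\right)}{78008 \left(- \frac{14}{\frac{32}{7}}\right)} - 4574280} = \sqrt{\frac{49 + 12736 \left(\left(-14\right) \frac{7}{32}\right)}{78008 \left(\left(-14\right) \frac{7}{32}\right)} - 4574280} = \sqrt{\frac{49 + 12736 \left(- \frac{49}{16}\right)}{78008 \left(- \frac{49}{16}\right)} - 4574280} = \sqrt{\frac{1}{78008} \left(- \frac{16}{49}\right) \left(49 - 39004\right) - 4574280} = \sqrt{\frac{1}{78008} \left(- \frac{16}{49}\right) \left(-38955\right) - 4574280} = \sqrt{\frac{1590}{9751} - 4574280} = \sqrt{- \frac{44603802690}{9751}} = \frac{i \sqrt{8876156735310}}{1393}$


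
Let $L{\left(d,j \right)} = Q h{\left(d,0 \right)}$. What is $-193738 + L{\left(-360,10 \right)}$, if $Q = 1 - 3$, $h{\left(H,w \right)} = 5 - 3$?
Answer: $-193742$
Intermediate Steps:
$h{\left(H,w \right)} = 2$ ($h{\left(H,w \right)} = 5 - 3 = 2$)
$Q = -2$ ($Q = 1 - 3 = -2$)
$L{\left(d,j \right)} = -4$ ($L{\left(d,j \right)} = \left(-2\right) 2 = -4$)
$-193738 + L{\left(-360,10 \right)} = -193738 - 4 = -193742$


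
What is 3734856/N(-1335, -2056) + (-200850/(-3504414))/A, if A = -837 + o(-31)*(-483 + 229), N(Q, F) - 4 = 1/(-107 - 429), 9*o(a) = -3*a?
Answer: 2428506691346855253/2599697543759 ≈ 9.3415e+5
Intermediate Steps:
o(a) = -a/3 (o(a) = (-3*a)/9 = -a/3)
N(Q, F) = 2143/536 (N(Q, F) = 4 + 1/(-107 - 429) = 4 + 1/(-536) = 4 - 1/536 = 2143/536)
A = -10385/3 (A = -837 + (-1/3*(-31))*(-483 + 229) = -837 + (31/3)*(-254) = -837 - 7874/3 = -10385/3 ≈ -3461.7)
3734856/N(-1335, -2056) + (-200850/(-3504414))/A = 3734856/(2143/536) + (-200850/(-3504414))/(-10385/3) = 3734856*(536/2143) - 200850*(-1/3504414)*(-3/10385) = 2001882816/2143 + (33475/584069)*(-3/10385) = 2001882816/2143 - 20085/1213111313 = 2428506691346855253/2599697543759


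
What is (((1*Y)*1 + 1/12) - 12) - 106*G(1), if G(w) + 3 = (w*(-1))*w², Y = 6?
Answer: 5017/12 ≈ 418.08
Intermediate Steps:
G(w) = -3 - w³ (G(w) = -3 + (w*(-1))*w² = -3 + (-w)*w² = -3 - w³)
(((1*Y)*1 + 1/12) - 12) - 106*G(1) = (((1*6)*1 + 1/12) - 12) - 106*(-3 - 1*1³) = ((6*1 + 1/12) - 12) - 106*(-3 - 1*1) = ((6 + 1/12) - 12) - 106*(-3 - 1) = (73/12 - 12) - 106*(-4) = -71/12 + 424 = 5017/12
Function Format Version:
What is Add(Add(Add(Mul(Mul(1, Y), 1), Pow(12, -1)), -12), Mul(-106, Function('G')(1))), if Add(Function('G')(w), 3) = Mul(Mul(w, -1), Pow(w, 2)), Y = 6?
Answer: Rational(5017, 12) ≈ 418.08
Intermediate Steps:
Function('G')(w) = Add(-3, Mul(-1, Pow(w, 3))) (Function('G')(w) = Add(-3, Mul(Mul(w, -1), Pow(w, 2))) = Add(-3, Mul(Mul(-1, w), Pow(w, 2))) = Add(-3, Mul(-1, Pow(w, 3))))
Add(Add(Add(Mul(Mul(1, Y), 1), Pow(12, -1)), -12), Mul(-106, Function('G')(1))) = Add(Add(Add(Mul(Mul(1, 6), 1), Pow(12, -1)), -12), Mul(-106, Add(-3, Mul(-1, Pow(1, 3))))) = Add(Add(Add(Mul(6, 1), Rational(1, 12)), -12), Mul(-106, Add(-3, Mul(-1, 1)))) = Add(Add(Add(6, Rational(1, 12)), -12), Mul(-106, Add(-3, -1))) = Add(Add(Rational(73, 12), -12), Mul(-106, -4)) = Add(Rational(-71, 12), 424) = Rational(5017, 12)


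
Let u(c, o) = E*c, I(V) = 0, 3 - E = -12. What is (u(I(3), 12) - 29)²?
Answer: 841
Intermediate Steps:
E = 15 (E = 3 - 1*(-12) = 3 + 12 = 15)
u(c, o) = 15*c
(u(I(3), 12) - 29)² = (15*0 - 29)² = (0 - 29)² = (-29)² = 841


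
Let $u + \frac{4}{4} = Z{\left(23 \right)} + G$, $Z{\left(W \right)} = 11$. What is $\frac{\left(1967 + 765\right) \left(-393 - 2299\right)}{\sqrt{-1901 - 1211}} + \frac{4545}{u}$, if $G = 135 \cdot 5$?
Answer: $\frac{909}{137} + \frac{1838636 i \sqrt{778}}{389} \approx 6.635 + 1.3184 \cdot 10^{5} i$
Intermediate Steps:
$G = 675$
$u = 685$ ($u = -1 + \left(11 + 675\right) = -1 + 686 = 685$)
$\frac{\left(1967 + 765\right) \left(-393 - 2299\right)}{\sqrt{-1901 - 1211}} + \frac{4545}{u} = \frac{\left(1967 + 765\right) \left(-393 - 2299\right)}{\sqrt{-1901 - 1211}} + \frac{4545}{685} = \frac{2732 \left(-2692\right)}{\sqrt{-3112}} + 4545 \cdot \frac{1}{685} = - \frac{7354544}{2 i \sqrt{778}} + \frac{909}{137} = - 7354544 \left(- \frac{i \sqrt{778}}{1556}\right) + \frac{909}{137} = \frac{1838636 i \sqrt{778}}{389} + \frac{909}{137} = \frac{909}{137} + \frac{1838636 i \sqrt{778}}{389}$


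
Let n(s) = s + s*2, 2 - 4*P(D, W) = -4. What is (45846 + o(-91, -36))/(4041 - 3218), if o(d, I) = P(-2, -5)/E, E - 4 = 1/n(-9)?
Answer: 9811125/176122 ≈ 55.706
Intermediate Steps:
P(D, W) = 3/2 (P(D, W) = ½ - ¼*(-4) = ½ + 1 = 3/2)
n(s) = 3*s (n(s) = s + 2*s = 3*s)
E = 107/27 (E = 4 + 1/(3*(-9)) = 4 + 1/(-27) = 4 - 1/27 = 107/27 ≈ 3.9630)
o(d, I) = 81/214 (o(d, I) = 3/(2*(107/27)) = (3/2)*(27/107) = 81/214)
(45846 + o(-91, -36))/(4041 - 3218) = (45846 + 81/214)/(4041 - 3218) = (9811125/214)/823 = (9811125/214)*(1/823) = 9811125/176122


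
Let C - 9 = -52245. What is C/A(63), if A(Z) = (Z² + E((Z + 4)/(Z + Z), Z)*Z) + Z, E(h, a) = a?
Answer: -5804/889 ≈ -6.5287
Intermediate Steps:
C = -52236 (C = 9 - 52245 = -52236)
A(Z) = Z + 2*Z² (A(Z) = (Z² + Z*Z) + Z = (Z² + Z²) + Z = 2*Z² + Z = Z + 2*Z²)
C/A(63) = -52236*1/(63*(1 + 2*63)) = -52236*1/(63*(1 + 126)) = -52236/(63*127) = -52236/8001 = -52236*1/8001 = -5804/889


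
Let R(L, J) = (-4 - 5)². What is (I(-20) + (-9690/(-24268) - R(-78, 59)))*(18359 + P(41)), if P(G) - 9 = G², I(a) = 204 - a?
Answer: 34885400343/12134 ≈ 2.8750e+6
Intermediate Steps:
R(L, J) = 81 (R(L, J) = (-9)² = 81)
P(G) = 9 + G²
(I(-20) + (-9690/(-24268) - R(-78, 59)))*(18359 + P(41)) = ((204 - 1*(-20)) + (-9690/(-24268) - 1*81))*(18359 + (9 + 41²)) = ((204 + 20) + (-9690*(-1/24268) - 81))*(18359 + (9 + 1681)) = (224 + (4845/12134 - 81))*(18359 + 1690) = (224 - 978009/12134)*20049 = (1740007/12134)*20049 = 34885400343/12134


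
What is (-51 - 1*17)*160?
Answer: -10880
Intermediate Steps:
(-51 - 1*17)*160 = (-51 - 17)*160 = -68*160 = -10880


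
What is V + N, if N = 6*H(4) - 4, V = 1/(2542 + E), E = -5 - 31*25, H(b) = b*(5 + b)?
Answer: 373545/1762 ≈ 212.00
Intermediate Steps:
E = -780 (E = -5 - 775 = -780)
V = 1/1762 (V = 1/(2542 - 780) = 1/1762 ≈ 0.00056754)
N = 212 (N = 6*(4*(5 + 4)) - 4 = 6*(4*9) - 4 = 6*36 - 4 = 216 - 4 = 212)
V + N = 1/1762 + 212 = 373545/1762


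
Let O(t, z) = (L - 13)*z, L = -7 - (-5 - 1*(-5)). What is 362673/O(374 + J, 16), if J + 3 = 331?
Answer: -362673/320 ≈ -1133.4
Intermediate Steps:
J = 328 (J = -3 + 331 = 328)
L = -7 (L = -7 - (-5 + 5) = -7 - 1*0 = -7 + 0 = -7)
O(t, z) = -20*z (O(t, z) = (-7 - 13)*z = -20*z)
362673/O(374 + J, 16) = 362673/((-20*16)) = 362673/(-320) = 362673*(-1/320) = -362673/320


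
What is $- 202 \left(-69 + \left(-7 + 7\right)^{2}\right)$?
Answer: $13938$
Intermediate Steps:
$- 202 \left(-69 + \left(-7 + 7\right)^{2}\right) = - 202 \left(-69 + 0^{2}\right) = - 202 \left(-69 + 0\right) = \left(-202\right) \left(-69\right) = 13938$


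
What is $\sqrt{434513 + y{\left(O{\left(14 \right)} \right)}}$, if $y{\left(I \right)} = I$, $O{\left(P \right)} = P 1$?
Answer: $\sqrt{434527} \approx 659.19$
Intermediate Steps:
$O{\left(P \right)} = P$
$\sqrt{434513 + y{\left(O{\left(14 \right)} \right)}} = \sqrt{434513 + 14} = \sqrt{434527}$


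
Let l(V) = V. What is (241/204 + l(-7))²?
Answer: 1408969/41616 ≈ 33.856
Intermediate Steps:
(241/204 + l(-7))² = (241/204 - 7)² = (-1187/204)² = 1408969/41616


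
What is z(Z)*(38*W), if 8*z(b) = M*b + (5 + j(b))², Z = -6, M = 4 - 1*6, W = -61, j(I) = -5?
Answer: -3477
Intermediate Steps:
M = -2 (M = 4 - 6 = -2)
z(b) = -b/4 (z(b) = (-2*b + (5 - 5)²)/8 = (-2*b + 0²)/8 = (-2*b + 0)/8 = (-2*b)/8 = -b/4)
z(Z)*(38*W) = (-¼*(-6))*(38*(-61)) = (3/2)*(-2318) = -3477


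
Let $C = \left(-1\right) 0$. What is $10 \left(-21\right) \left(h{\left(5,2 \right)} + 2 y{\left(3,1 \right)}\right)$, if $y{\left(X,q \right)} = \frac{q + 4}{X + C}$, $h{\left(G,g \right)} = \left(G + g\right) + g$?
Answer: $-2590$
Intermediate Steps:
$h{\left(G,g \right)} = G + 2 g$
$C = 0$
$y{\left(X,q \right)} = \frac{4 + q}{X}$ ($y{\left(X,q \right)} = \frac{q + 4}{X + 0} = \frac{4 + q}{X}$)
$10 \left(-21\right) \left(h{\left(5,2 \right)} + 2 y{\left(3,1 \right)}\right) = 10 \left(-21\right) \left(\left(5 + 2 \cdot 2\right) + 2 \frac{4 + 1}{3}\right) = - 210 \left(\left(5 + 4\right) + 2 \cdot \frac{1}{3} \cdot 5\right) = - 210 \left(9 + 2 \cdot \frac{5}{3}\right) = - 210 \left(9 + \frac{10}{3}\right) = \left(-210\right) \frac{37}{3} = -2590$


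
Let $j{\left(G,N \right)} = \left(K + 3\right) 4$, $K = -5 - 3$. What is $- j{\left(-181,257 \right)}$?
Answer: $20$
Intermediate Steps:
$K = -8$ ($K = -5 - 3 = -8$)
$j{\left(G,N \right)} = -20$ ($j{\left(G,N \right)} = \left(-8 + 3\right) 4 = \left(-5\right) 4 = -20$)
$- j{\left(-181,257 \right)} = \left(-1\right) \left(-20\right) = 20$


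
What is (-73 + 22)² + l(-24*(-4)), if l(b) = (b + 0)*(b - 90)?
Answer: 3177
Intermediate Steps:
l(b) = b*(-90 + b)
(-73 + 22)² + l(-24*(-4)) = (-73 + 22)² + (-24*(-4))*(-90 - 24*(-4)) = (-51)² + 96*(-90 + 96) = 2601 + 96*6 = 2601 + 576 = 3177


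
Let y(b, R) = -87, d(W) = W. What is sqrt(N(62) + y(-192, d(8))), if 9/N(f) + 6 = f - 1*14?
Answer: 9*I*sqrt(210)/14 ≈ 9.3159*I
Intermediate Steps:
N(f) = 9/(-20 + f) (N(f) = 9/(-6 + (f - 1*14)) = 9/(-6 + (f - 14)) = 9/(-6 + (-14 + f)) = 9/(-20 + f))
sqrt(N(62) + y(-192, d(8))) = sqrt(9/(-20 + 62) - 87) = sqrt(9/42 - 87) = sqrt(9*(1/42) - 87) = sqrt(3/14 - 87) = sqrt(-1215/14) = 9*I*sqrt(210)/14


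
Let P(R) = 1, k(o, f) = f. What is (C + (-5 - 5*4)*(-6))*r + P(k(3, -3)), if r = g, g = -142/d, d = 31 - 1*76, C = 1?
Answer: 21487/45 ≈ 477.49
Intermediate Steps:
d = -45 (d = 31 - 76 = -45)
g = 142/45 (g = -142/(-45) = -142*(-1/45) = 142/45 ≈ 3.1556)
r = 142/45 ≈ 3.1556
(C + (-5 - 5*4)*(-6))*r + P(k(3, -3)) = (1 + (-5 - 5*4)*(-6))*(142/45) + 1 = (1 + (-5 - 20)*(-6))*(142/45) + 1 = (1 - 25*(-6))*(142/45) + 1 = (1 + 150)*(142/45) + 1 = 151*(142/45) + 1 = 21442/45 + 1 = 21487/45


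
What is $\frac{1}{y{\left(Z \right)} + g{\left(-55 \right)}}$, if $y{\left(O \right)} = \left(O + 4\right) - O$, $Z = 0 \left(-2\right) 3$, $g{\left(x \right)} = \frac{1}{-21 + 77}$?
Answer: $\frac{56}{225} \approx 0.24889$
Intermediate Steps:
$g{\left(x \right)} = \frac{1}{56}$
$Z = 0$ ($Z = 0 \cdot 3 = 0$)
$y{\left(O \right)} = 4$ ($y{\left(O \right)} = \left(4 + O\right) - O = 4$)
$\frac{1}{y{\left(Z \right)} + g{\left(-55 \right)}} = \frac{1}{4 + \frac{1}{56}} = \frac{1}{\frac{225}{56}} = \frac{56}{225}$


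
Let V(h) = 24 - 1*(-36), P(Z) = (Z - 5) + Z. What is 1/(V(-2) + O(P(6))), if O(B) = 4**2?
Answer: 1/76 ≈ 0.013158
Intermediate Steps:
P(Z) = -5 + 2*Z (P(Z) = (-5 + Z) + Z = -5 + 2*Z)
O(B) = 16
V(h) = 60 (V(h) = 24 + 36 = 60)
1/(V(-2) + O(P(6))) = 1/(60 + 16) = 1/76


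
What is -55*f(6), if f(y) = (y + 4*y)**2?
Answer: -49500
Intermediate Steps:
f(y) = 25*y**2 (f(y) = (5*y)**2 = 25*y**2)
-55*f(6) = -1375*6**2 = -1375*36 = -55*900 = -49500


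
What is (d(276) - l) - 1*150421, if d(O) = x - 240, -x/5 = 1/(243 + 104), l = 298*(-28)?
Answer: -49384004/347 ≈ -1.4232e+5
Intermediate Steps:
l = -8344
x = -5/347 (x = -5/(243 + 104) = -5/347 ≈ -0.014409)
d(O) = -83285/347 (d(O) = -5/347 - 240 = -83285/347)
(d(276) - l) - 1*150421 = (-83285/347 - 1*(-8344)) - 1*150421 = (-83285/347 + 8344) - 150421 = 2812083/347 - 150421 = -49384004/347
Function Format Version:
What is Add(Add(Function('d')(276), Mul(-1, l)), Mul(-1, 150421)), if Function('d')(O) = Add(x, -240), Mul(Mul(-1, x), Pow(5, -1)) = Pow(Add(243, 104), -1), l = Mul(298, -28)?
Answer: Rational(-49384004, 347) ≈ -1.4232e+5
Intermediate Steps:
l = -8344
x = Rational(-5, 347) (x = Mul(-5, Pow(Add(243, 104), -1)) = Mul(-5, Pow(347, -1)) = Mul(-5, Rational(1, 347)) = Rational(-5, 347) ≈ -0.014409)
Function('d')(O) = Rational(-83285, 347) (Function('d')(O) = Add(Rational(-5, 347), -240) = Rational(-83285, 347))
Add(Add(Function('d')(276), Mul(-1, l)), Mul(-1, 150421)) = Add(Add(Rational(-83285, 347), Mul(-1, -8344)), Mul(-1, 150421)) = Add(Add(Rational(-83285, 347), 8344), -150421) = Add(Rational(2812083, 347), -150421) = Rational(-49384004, 347)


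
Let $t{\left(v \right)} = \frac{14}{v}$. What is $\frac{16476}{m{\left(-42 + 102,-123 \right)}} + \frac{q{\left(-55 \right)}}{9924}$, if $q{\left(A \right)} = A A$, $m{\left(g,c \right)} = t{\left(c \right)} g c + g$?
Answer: $\frac{4617509}{248100} \approx 18.611$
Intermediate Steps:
$m{\left(g,c \right)} = 15 g$ ($m{\left(g,c \right)} = \frac{14}{c} g c + g = \frac{14 g}{c} c + g = 14 g + g = 15 g$)
$q{\left(A \right)} = A^{2}$
$\frac{16476}{m{\left(-42 + 102,-123 \right)}} + \frac{q{\left(-55 \right)}}{9924} = \frac{16476}{15 \left(-42 + 102\right)} + \frac{\left(-55\right)^{2}}{9924} = \frac{16476}{15 \cdot 60} + 3025 \cdot \frac{1}{9924} = \frac{16476}{900} + \frac{3025}{9924} = 16476 \cdot \frac{1}{900} + \frac{3025}{9924} = \frac{1373}{75} + \frac{3025}{9924} = \frac{4617509}{248100}$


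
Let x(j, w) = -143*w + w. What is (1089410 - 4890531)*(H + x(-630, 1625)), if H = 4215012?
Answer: -15144661957702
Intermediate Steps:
x(j, w) = -142*w
(1089410 - 4890531)*(H + x(-630, 1625)) = (1089410 - 4890531)*(4215012 - 142*1625) = -3801121*(4215012 - 230750) = -3801121*3984262 = -15144661957702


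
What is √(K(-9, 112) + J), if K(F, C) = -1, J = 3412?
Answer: 3*√379 ≈ 58.404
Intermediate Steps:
√(K(-9, 112) + J) = √(-1 + 3412) = √3411 = 3*√379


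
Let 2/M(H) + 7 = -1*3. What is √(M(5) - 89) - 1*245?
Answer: -245 + I*√2230/5 ≈ -245.0 + 9.4446*I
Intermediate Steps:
M(H) = -⅕ (M(H) = 2/(-7 - 1*3) = 2/(-7 - 3) = 2/(-10) = 2*(-⅒) = -⅕)
√(M(5) - 89) - 1*245 = √(-⅕ - 89) - 1*245 = √(-446/5) - 245 = I*√2230/5 - 245 = -245 + I*√2230/5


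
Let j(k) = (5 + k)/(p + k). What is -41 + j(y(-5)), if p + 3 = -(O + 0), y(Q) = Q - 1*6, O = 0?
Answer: -284/7 ≈ -40.571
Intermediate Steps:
y(Q) = -6 + Q (y(Q) = Q - 6 = -6 + Q)
p = -3 (p = -3 - (0 + 0) = -3 - 1*0 = -3 + 0 = -3)
j(k) = (5 + k)/(-3 + k)
-41 + j(y(-5)) = -41 + (5 + (-6 - 5))/(-3 + (-6 - 5)) = -41 + (5 - 11)/(-3 - 11) = -41 - 6/(-14) = -41 - 1/14*(-6) = -41 + 3/7 = -284/7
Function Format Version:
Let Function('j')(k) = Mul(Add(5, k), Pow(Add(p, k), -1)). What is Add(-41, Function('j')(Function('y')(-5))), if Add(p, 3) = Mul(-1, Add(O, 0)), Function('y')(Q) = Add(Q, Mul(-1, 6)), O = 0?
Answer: Rational(-284, 7) ≈ -40.571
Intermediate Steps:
Function('y')(Q) = Add(-6, Q) (Function('y')(Q) = Add(Q, -6) = Add(-6, Q))
p = -3 (p = Add(-3, Mul(-1, Add(0, 0))) = Add(-3, Mul(-1, 0)) = Add(-3, 0) = -3)
Function('j')(k) = Mul(Pow(Add(-3, k), -1), Add(5, k)) (Function('j')(k) = Mul(Add(5, k), Pow(Add(-3, k), -1)) = Mul(Pow(Add(-3, k), -1), Add(5, k)))
Add(-41, Function('j')(Function('y')(-5))) = Add(-41, Mul(Pow(Add(-3, Add(-6, -5)), -1), Add(5, Add(-6, -5)))) = Add(-41, Mul(Pow(Add(-3, -11), -1), Add(5, -11))) = Add(-41, Mul(Pow(-14, -1), -6)) = Add(-41, Mul(Rational(-1, 14), -6)) = Add(-41, Rational(3, 7)) = Rational(-284, 7)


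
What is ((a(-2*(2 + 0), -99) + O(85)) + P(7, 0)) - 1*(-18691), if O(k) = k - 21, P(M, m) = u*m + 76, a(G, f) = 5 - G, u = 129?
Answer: 18840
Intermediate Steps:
P(M, m) = 76 + 129*m (P(M, m) = 129*m + 76 = 76 + 129*m)
O(k) = -21 + k
((a(-2*(2 + 0), -99) + O(85)) + P(7, 0)) - 1*(-18691) = (((5 - (-2)*(2 + 0)) + (-21 + 85)) + (76 + 129*0)) - 1*(-18691) = (((5 - (-2)*2) + 64) + (76 + 0)) + 18691 = (((5 - 1*(-4)) + 64) + 76) + 18691 = (((5 + 4) + 64) + 76) + 18691 = ((9 + 64) + 76) + 18691 = (73 + 76) + 18691 = 149 + 18691 = 18840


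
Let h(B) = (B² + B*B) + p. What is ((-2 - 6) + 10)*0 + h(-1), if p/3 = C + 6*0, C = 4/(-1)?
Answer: -10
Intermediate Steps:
C = -4 (C = 4*(-1) = -4)
p = -12 (p = 3*(-4 + 6*0) = 3*(-4 + 0) = 3*(-4) = -12)
h(B) = -12 + 2*B² (h(B) = (B² + B*B) - 12 = (B² + B²) - 12 = 2*B² - 12 = -12 + 2*B²)
((-2 - 6) + 10)*0 + h(-1) = ((-2 - 6) + 10)*0 + (-12 + 2*(-1)²) = (-8 + 10)*0 + (-12 + 2*1) = 2*0 + (-12 + 2) = 0 - 10 = -10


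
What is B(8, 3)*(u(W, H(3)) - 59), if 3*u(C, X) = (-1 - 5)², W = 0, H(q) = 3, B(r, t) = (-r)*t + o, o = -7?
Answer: 1457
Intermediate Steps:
B(r, t) = -7 - r*t (B(r, t) = (-r)*t - 7 = -r*t - 7 = -7 - r*t)
u(C, X) = 12 (u(C, X) = (-1 - 5)²/3 = (⅓)*(-6)² = (⅓)*36 = 12)
B(8, 3)*(u(W, H(3)) - 59) = (-7 - 1*8*3)*(12 - 59) = (-7 - 24)*(-47) = -31*(-47) = 1457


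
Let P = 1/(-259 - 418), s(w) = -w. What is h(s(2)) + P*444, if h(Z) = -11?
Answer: -7891/677 ≈ -11.656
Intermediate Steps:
P = -1/677 (P = 1/(-677) = -1/677 ≈ -0.0014771)
h(s(2)) + P*444 = -11 - 1/677*444 = -11 - 444/677 = -7891/677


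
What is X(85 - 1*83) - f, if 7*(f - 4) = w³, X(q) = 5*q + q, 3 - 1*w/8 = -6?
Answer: -373192/7 ≈ -53313.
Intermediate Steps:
w = 72 (w = 24 - 8*(-6) = 24 + 48 = 72)
X(q) = 6*q
f = 373276/7 (f = 4 + (⅐)*72³ = 4 + (⅐)*373248 = 4 + 373248/7 = 373276/7 ≈ 53325.)
X(85 - 1*83) - f = 6*(85 - 1*83) - 1*373276/7 = 6*(85 - 83) - 373276/7 = 6*2 - 373276/7 = 12 - 373276/7 = -373192/7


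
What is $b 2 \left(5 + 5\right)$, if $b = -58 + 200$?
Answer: $2840$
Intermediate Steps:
$b = 142$
$b 2 \left(5 + 5\right) = 142 \cdot 2 \left(5 + 5\right) = 142 \cdot 2 \cdot 10 = 142 \cdot 20 = 2840$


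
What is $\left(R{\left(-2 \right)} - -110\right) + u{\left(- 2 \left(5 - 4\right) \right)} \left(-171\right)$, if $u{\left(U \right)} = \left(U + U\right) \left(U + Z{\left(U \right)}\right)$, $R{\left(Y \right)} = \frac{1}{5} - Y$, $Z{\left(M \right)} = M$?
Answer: $- \frac{13119}{5} \approx -2623.8$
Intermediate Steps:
$R{\left(Y \right)} = \frac{1}{5} - Y$
$u{\left(U \right)} = 4 U^{2}$ ($u{\left(U \right)} = \left(U + U\right) \left(U + U\right) = 2 U 2 U = 4 U^{2}$)
$\left(R{\left(-2 \right)} - -110\right) + u{\left(- 2 \left(5 - 4\right) \right)} \left(-171\right) = \left(\left(\frac{1}{5} - -2\right) - -110\right) + 4 \left(- 2 \left(5 - 4\right)\right)^{2} \left(-171\right) = \left(\left(\frac{1}{5} + 2\right) + 110\right) + 4 \left(\left(-2\right) 1\right)^{2} \left(-171\right) = \left(\frac{11}{5} + 110\right) + 4 \left(-2\right)^{2} \left(-171\right) = \frac{561}{5} + 4 \cdot 4 \left(-171\right) = \frac{561}{5} + 16 \left(-171\right) = \frac{561}{5} - 2736 = - \frac{13119}{5}$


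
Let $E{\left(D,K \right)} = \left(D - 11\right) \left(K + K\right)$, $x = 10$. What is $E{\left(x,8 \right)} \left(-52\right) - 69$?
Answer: $763$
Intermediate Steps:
$E{\left(D,K \right)} = 2 K \left(-11 + D\right)$ ($E{\left(D,K \right)} = \left(-11 + D\right) 2 K = 2 K \left(-11 + D\right)$)
$E{\left(x,8 \right)} \left(-52\right) - 69 = 2 \cdot 8 \left(-11 + 10\right) \left(-52\right) - 69 = 2 \cdot 8 \left(-1\right) \left(-52\right) - 69 = \left(-16\right) \left(-52\right) - 69 = 832 - 69 = 763$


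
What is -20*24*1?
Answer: -480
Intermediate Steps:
-20*24*1 = -480*1 = -480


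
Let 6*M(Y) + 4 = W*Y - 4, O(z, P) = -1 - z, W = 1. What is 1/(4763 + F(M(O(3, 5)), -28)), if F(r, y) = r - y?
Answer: 1/4789 ≈ 0.00020881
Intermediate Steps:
M(Y) = -4/3 + Y/6 (M(Y) = -⅔ + (1*Y - 4)/6 = -⅔ + (Y - 4)/6 = -⅔ + (-4 + Y)/6 = -⅔ + (-⅔ + Y/6) = -4/3 + Y/6)
1/(4763 + F(M(O(3, 5)), -28)) = 1/(4763 + ((-4/3 + (-1 - 1*3)/6) - 1*(-28))) = 1/(4763 + ((-4/3 + (-1 - 3)/6) + 28)) = 1/(4763 + ((-4/3 + (⅙)*(-4)) + 28)) = 1/(4763 + ((-4/3 - ⅔) + 28)) = 1/(4763 + (-2 + 28)) = 1/(4763 + 26) = 1/4789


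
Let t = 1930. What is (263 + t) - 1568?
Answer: 625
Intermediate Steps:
(263 + t) - 1568 = (263 + 1930) - 1568 = 2193 - 1568 = 625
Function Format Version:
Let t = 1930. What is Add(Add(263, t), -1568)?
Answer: 625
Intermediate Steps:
Add(Add(263, t), -1568) = Add(Add(263, 1930), -1568) = Add(2193, -1568) = 625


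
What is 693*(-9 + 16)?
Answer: 4851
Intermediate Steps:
693*(-9 + 16) = 693*7 = 4851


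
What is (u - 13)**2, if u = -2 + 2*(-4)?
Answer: 529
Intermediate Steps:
u = -10 (u = -2 - 8 = -10)
(u - 13)**2 = (-10 - 13)**2 = (-23)**2 = 529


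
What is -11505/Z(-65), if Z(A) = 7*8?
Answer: -11505/56 ≈ -205.45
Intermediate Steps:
Z(A) = 56
-11505/Z(-65) = -11505/56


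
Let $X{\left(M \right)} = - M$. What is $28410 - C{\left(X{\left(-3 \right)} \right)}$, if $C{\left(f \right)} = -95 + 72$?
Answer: $28433$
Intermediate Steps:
$C{\left(f \right)} = -23$
$28410 - C{\left(X{\left(-3 \right)} \right)} = 28410 - -23 = 28410 + 23 = 28433$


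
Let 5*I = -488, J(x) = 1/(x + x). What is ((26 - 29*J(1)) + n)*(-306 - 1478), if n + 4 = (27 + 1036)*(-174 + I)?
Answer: 2575233436/5 ≈ 5.1505e+8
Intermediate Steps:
J(x) = 1/(2*x)
I = -488/5 (I = (⅕)*(-488) = -488/5 ≈ -97.600)
n = -1443574/5 (n = -4 + (27 + 1036)*(-174 - 488/5) = -4 + 1063*(-1358/5) = -4 - 1443554/5 = -1443574/5 ≈ -2.8872e+5)
((26 - 29*J(1)) + n)*(-306 - 1478) = ((26 - 29/(2*1)) - 1443574/5)*(-306 - 1478) = ((26 - 29/2) - 1443574/5)*(-1784) = (23/2 - 1443574/5)*(-1784) = -2887033/10*(-1784) = 2575233436/5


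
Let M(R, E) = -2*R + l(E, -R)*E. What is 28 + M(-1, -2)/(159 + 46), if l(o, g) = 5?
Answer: 5732/205 ≈ 27.961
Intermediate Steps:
M(R, E) = -2*R + 5*E
28 + M(-1, -2)/(159 + 46) = 28 + (-2*(-1) + 5*(-2))/(159 + 46) = 28 + (2 - 10)/205 = 28 - 8*1/205 = 28 - 8/205 = 5732/205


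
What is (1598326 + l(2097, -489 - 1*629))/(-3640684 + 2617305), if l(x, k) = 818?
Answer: -1599144/1023379 ≈ -1.5626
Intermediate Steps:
(1598326 + l(2097, -489 - 1*629))/(-3640684 + 2617305) = (1598326 + 818)/(-3640684 + 2617305) = 1599144/(-1023379) = 1599144*(-1/1023379) = -1599144/1023379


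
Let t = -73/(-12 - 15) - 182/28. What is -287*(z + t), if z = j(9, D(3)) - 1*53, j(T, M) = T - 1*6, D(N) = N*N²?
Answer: 833735/54 ≈ 15440.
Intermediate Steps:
D(N) = N³
j(T, M) = -6 + T (j(T, M) = T - 6 = -6 + T)
t = -205/54 (t = -73/(-27) - 182*1/28 = -73*(-1/27) - 13/2 = 73/27 - 13/2 = -205/54 ≈ -3.7963)
z = -50 (z = (-6 + 9) - 1*53 = 3 - 53 = -50)
-287*(z + t) = -287*(-50 - 205/54) = -287*(-2905/54) = 833735/54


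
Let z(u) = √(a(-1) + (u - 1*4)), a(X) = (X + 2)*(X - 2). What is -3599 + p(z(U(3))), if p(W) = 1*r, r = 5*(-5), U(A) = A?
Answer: -3624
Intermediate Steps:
r = -25
a(X) = (-2 + X)*(2 + X) (a(X) = (2 + X)*(-2 + X) = (-2 + X)*(2 + X))
z(u) = √(-7 + u) (z(u) = √((-4 + (-1)²) + (u - 1*4)) = √((-4 + 1) + (u - 4)) = √(-3 + (-4 + u)) = √(-7 + u))
p(W) = -25 (p(W) = 1*(-25) = -25)
-3599 + p(z(U(3))) = -3599 - 25 = -3624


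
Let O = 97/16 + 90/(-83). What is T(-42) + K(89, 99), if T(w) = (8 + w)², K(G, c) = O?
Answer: 1541779/1328 ≈ 1161.0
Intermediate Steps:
O = 6611/1328 (O = 97*(1/16) + 90*(-1/83) = 97/16 - 90/83 = 6611/1328 ≈ 4.9782)
K(G, c) = 6611/1328
T(-42) + K(89, 99) = (8 - 42)² + 6611/1328 = (-34)² + 6611/1328 = 1156 + 6611/1328 = 1541779/1328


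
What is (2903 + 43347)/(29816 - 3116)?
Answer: 925/534 ≈ 1.7322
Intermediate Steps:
(2903 + 43347)/(29816 - 3116) = 46250/26700 = 46250*(1/26700) = 925/534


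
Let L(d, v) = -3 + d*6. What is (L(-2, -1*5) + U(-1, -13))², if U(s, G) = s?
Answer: 256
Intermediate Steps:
L(d, v) = -3 + 6*d
(L(-2, -1*5) + U(-1, -13))² = ((-3 + 6*(-2)) - 1)² = ((-3 - 12) - 1)² = (-15 - 1)² = (-16)² = 256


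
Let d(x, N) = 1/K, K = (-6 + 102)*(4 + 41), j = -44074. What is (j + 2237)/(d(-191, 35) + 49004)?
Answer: -180735840/211697281 ≈ -0.85375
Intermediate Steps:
K = 4320 (K = 96*45 = 4320)
d(x, N) = 1/4320
(j + 2237)/(d(-191, 35) + 49004) = (-44074 + 2237)/(1/4320 + 49004) = -41837/211697281/4320 = -41837*4320/211697281 = -180735840/211697281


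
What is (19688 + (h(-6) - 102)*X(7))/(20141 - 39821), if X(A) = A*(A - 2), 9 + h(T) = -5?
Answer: -3907/4920 ≈ -0.79411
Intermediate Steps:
h(T) = -14 (h(T) = -9 - 5 = -14)
X(A) = A*(-2 + A)
(19688 + (h(-6) - 102)*X(7))/(20141 - 39821) = (19688 + (-14 - 102)*(7*(-2 + 7)))/(20141 - 39821) = (19688 - 812*5)/(-19680) = (19688 - 116*35)*(-1/19680) = (19688 - 4060)*(-1/19680) = 15628*(-1/19680) = -3907/4920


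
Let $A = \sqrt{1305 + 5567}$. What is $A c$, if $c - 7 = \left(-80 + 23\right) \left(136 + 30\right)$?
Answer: $- 18910 \sqrt{1718} \approx -7.838 \cdot 10^{5}$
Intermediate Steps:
$c = -9455$ ($c = 7 + \left(-80 + 23\right) \left(136 + 30\right) = 7 - 9462 = -9455$)
$A = 2 \sqrt{1718}$ ($A = \sqrt{6872} = 2 \sqrt{1718} \approx 82.898$)
$A c = 2 \sqrt{1718} \left(-9455\right) = - 18910 \sqrt{1718}$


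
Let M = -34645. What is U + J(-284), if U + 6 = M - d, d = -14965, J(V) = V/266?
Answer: -2618380/133 ≈ -19687.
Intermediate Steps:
J(V) = V/266 (J(V) = V*(1/266) = V/266)
U = -19686 (U = -6 + (-34645 - 1*(-14965)) = -6 + (-34645 + 14965) = -6 - 19680 = -19686)
U + J(-284) = -19686 + (1/266)*(-284) = -19686 - 142/133 = -2618380/133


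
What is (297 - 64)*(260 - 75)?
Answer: 43105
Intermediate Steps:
(297 - 64)*(260 - 75) = 233*185 = 43105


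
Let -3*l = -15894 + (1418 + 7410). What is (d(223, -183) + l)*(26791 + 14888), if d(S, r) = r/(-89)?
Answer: 8744573739/89 ≈ 9.8254e+7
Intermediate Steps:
d(S, r) = -r/89 (d(S, r) = r*(-1/89) = -r/89)
l = 7066/3 (l = -(-15894 + (1418 + 7410))/3 = -(-15894 + 8828)/3 = -⅓*(-7066) = 7066/3 ≈ 2355.3)
(d(223, -183) + l)*(26791 + 14888) = (-1/89*(-183) + 7066/3)*(26791 + 14888) = (183/89 + 7066/3)*41679 = (629423/267)*41679 = 8744573739/89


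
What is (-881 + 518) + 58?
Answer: -305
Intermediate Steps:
(-881 + 518) + 58 = -363 + 58 = -305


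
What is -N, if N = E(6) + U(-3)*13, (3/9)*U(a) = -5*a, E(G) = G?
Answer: -591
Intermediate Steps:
U(a) = -15*a (U(a) = 3*(-5*a) = -15*a)
N = 591 (N = 6 - 15*(-3)*13 = 6 + 45*13 = 6 + 585 = 591)
-N = -1*591 = -591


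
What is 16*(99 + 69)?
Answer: 2688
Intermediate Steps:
16*(99 + 69) = 16*168 = 2688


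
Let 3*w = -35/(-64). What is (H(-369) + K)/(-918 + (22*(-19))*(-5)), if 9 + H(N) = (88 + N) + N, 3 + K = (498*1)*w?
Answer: -18279/37504 ≈ -0.48739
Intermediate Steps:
w = 35/192 (w = (-35/(-64))/3 = (-35*(-1/64))/3 = (⅓)*(35/64) = 35/192 ≈ 0.18229)
K = 2809/32 (K = -3 + (498*1)*(35/192) = -3 + 498*(35/192) = -3 + 2905/32 = 2809/32 ≈ 87.781)
H(N) = 79 + 2*N (H(N) = -9 + ((88 + N) + N) = -9 + (88 + 2*N) = 79 + 2*N)
(H(-369) + K)/(-918 + (22*(-19))*(-5)) = ((79 + 2*(-369)) + 2809/32)/(-918 + (22*(-19))*(-5)) = ((79 - 738) + 2809/32)/(-918 - 418*(-5)) = (-659 + 2809/32)/(-918 + 2090) = -18279/32/1172 = -18279/32*1/1172 = -18279/37504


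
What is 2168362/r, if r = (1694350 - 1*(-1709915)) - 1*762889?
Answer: 1084181/1320688 ≈ 0.82092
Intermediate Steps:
r = 2641376 (r = (1694350 + 1709915) - 762889 = 3404265 - 762889 = 2641376)
2168362/r = 2168362/2641376 = 2168362*(1/2641376) = 1084181/1320688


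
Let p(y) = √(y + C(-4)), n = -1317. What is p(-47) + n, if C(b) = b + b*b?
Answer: -1317 + I*√35 ≈ -1317.0 + 5.9161*I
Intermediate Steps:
C(b) = b + b²
p(y) = √(12 + y) (p(y) = √(y - 4*(1 - 4)) = √(y - 4*(-3)) = √(y + 12) = √(12 + y))
p(-47) + n = √(12 - 47) - 1317 = √(-35) - 1317 = I*√35 - 1317 = -1317 + I*√35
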